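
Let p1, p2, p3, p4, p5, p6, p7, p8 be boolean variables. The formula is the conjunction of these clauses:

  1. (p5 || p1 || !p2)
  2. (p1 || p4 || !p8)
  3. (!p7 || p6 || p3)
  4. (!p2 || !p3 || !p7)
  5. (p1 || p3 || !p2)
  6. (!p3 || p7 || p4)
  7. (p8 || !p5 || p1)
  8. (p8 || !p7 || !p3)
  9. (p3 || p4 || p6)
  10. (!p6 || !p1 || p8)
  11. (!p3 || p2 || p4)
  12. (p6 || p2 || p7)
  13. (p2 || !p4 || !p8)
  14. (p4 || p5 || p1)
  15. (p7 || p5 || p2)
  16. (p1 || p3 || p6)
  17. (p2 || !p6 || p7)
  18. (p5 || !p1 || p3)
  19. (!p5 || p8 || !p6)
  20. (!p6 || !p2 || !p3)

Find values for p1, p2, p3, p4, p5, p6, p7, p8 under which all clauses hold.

p1=True, p2=True, p3=True, p4=True, p5=False, p6=False, p7=False, p8=True

Try p1 = True.
Branch on p2: take p2 = True.
For the remaining variables, p3 = True, p4 = True, p5 = False, p6 = False, p7 = False, p8 = True works.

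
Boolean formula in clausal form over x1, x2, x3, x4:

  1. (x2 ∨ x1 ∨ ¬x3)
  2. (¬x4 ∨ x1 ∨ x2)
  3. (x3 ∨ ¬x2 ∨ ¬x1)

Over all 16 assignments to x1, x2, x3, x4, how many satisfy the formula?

11

Split on x1, then x2.
  x1=1, x2=1: remaining (x3,x4) ∈ {(1,0); (1,1)} — 2.
  x1=1, x2=0: remaining (x3,x4) ∈ {(0,0); (0,1); (1,0); (1,1)} — 4.
  x1=0, x2=1: remaining (x3,x4) ∈ {(0,0); (0,1); (1,0); (1,1)} — 4.
  x1=0, x2=0: remaining (x3,x4) ∈ {(0,0)} — 1.
Total: 2 + 4 + 4 + 1 = 11.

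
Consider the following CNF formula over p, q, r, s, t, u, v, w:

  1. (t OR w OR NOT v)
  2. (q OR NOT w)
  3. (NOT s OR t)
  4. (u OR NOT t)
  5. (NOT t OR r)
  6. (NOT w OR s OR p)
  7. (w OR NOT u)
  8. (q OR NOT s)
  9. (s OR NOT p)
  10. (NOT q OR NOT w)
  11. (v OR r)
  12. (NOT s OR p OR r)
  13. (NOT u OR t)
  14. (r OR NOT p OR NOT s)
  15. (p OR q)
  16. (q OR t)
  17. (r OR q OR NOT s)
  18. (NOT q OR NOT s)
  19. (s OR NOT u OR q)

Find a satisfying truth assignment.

r occurs only positively in the remaining clauses — set r = True.
Set p = False and propagate.
  then q is forced to True.
  then w is forced to False.
  then u is forced to False.
  then t is forced to False.
  then v is forced to False.
  then s is forced to False.

p = F, q = T, r = T, s = F, t = F, u = F, v = F, w = F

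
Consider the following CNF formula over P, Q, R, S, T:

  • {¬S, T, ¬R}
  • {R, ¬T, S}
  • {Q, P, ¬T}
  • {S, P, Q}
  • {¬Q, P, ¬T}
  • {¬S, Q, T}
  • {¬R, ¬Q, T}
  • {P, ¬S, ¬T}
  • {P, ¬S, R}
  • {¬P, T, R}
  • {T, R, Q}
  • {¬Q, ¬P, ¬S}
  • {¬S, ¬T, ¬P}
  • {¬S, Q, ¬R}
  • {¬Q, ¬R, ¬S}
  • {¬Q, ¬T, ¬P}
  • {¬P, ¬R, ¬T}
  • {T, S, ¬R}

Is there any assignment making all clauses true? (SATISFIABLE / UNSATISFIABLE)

Branch on P: take P = False.
For the remaining variables, Q = True, R = False, S = False, T = False works.
Every clause has at least one true literal under this assignment.
So P=False  Q=True  R=False  S=False  T=False is a satisfying assignment.

SATISFIABLE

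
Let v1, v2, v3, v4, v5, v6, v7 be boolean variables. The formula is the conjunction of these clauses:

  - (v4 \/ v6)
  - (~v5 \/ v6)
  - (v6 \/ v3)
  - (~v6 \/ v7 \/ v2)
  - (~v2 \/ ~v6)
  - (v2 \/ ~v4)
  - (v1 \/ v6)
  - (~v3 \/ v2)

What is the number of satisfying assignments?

The models are:
  v1=F v2=F v3=F v4=F v5=F v6=T v7=T
  v1=F v2=F v3=F v4=F v5=T v6=T v7=T
  v1=T v2=F v3=F v4=F v5=F v6=T v7=T
  v1=T v2=F v3=F v4=F v5=T v6=T v7=T
  v1=T v2=T v3=T v4=T v5=F v6=F v7=F
  v1=T v2=T v3=T v4=T v5=F v6=F v7=T
Count: 6.

6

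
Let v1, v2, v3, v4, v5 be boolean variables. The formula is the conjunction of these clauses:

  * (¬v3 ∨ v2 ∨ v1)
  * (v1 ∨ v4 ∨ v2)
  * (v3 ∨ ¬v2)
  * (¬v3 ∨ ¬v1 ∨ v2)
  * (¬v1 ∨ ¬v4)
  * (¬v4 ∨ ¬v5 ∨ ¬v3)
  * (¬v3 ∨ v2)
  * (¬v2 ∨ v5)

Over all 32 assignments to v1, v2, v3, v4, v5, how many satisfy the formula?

6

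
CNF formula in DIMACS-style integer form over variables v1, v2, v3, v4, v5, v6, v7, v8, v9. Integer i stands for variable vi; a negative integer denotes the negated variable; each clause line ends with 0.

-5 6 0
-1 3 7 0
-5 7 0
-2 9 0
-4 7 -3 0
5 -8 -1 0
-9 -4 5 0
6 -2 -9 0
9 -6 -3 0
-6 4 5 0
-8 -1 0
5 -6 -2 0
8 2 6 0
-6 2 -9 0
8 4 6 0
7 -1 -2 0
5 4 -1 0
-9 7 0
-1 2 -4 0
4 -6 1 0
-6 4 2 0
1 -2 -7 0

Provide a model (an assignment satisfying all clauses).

v1 = False, v2 = False, v3 = False, v4 = True, v5 = False, v6 = False, v7 = True, v8 = True, v9 = False

Set v1 = False and propagate.
Set v2 = False and propagate.
The remaining clauses are satisfied by v3 = False, v4 = True, v5 = False, v6 = False, v7 = True, v8 = True, v9 = False.
Every clause has at least one true literal under this assignment.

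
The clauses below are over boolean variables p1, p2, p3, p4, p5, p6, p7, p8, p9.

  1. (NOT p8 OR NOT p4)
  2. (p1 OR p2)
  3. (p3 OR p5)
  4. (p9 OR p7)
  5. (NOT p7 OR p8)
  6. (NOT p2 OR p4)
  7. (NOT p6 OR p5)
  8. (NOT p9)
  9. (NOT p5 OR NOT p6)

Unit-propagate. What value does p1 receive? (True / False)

True

Unit clause (NOT p9) sets p9 = False.
From (p7 OR p9) and p9 = False: p7 = True.
From (p8 OR NOT p7) and p7 = True: p8 = True.
(NOT p4 OR NOT p8) with p8 = True leaves only NOT p4, so p4 = False.
In (p4 OR NOT p2), p4 is now false; NOT p2 must hold, so p2 = False.
In (p1 OR p2), p2 is now false; p1 must hold, so p1 = True.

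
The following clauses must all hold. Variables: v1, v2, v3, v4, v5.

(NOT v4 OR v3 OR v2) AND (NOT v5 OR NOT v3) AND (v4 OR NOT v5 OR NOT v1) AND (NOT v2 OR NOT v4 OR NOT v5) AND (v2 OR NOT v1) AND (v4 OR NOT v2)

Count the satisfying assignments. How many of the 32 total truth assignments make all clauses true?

8

Split on v2, then v4.
  v2=1, v4=1: remaining (v1,v3,v5) ∈ {(0,0,0); (0,1,0); (1,0,0); (1,1,0)} — 4.
  v2=1, v4=0: a clause becomes empty — 0.
  v2=0, v4=1: remaining (v1,v3,v5) ∈ {(0,1,0)} — 1.
  v2=0, v4=0: remaining (v1,v3,v5) ∈ {(0,0,0); (0,0,1); (0,1,0)} — 3.
Total: 4 + 0 + 1 + 3 = 8.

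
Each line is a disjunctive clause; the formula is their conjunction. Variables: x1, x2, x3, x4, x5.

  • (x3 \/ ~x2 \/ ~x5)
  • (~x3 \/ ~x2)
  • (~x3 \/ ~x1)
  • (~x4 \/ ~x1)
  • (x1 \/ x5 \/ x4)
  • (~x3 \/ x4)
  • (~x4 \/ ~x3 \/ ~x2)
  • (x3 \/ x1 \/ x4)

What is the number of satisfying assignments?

8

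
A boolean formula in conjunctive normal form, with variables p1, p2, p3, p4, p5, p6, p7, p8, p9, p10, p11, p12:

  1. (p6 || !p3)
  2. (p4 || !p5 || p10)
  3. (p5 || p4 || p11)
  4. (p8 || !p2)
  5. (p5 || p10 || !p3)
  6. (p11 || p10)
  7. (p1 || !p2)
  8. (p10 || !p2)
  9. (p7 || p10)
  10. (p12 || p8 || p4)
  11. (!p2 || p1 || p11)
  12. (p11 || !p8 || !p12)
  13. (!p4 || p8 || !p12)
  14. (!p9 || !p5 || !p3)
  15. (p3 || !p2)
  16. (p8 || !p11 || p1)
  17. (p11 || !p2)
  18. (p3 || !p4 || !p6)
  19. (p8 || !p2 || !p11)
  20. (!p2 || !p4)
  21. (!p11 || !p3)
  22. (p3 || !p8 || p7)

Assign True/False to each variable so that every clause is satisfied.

p1=F  p2=F  p3=F  p4=T  p5=T  p6=F  p7=T  p8=F  p9=T  p10=T  p11=F  p12=F

Pure literal: p2 appears only negated; assign p2 = False.
p7 occurs only positively in the remaining clauses — set p7 = True.
Try p1 = False.
For the remaining variables, p3 = False, p4 = True, p5 = True, p6 = False, p8 = False, p9 = True, p10 = True, p11 = False, p12 = False works.
Check each clause:
  1. (!p3 || p6) — !p3 is true.
  2. (!p5 || p10 || p4) — p10 is true.
  3. (p4 || p11 || p5) — p4 is true.
  4. (!p2 || p8) — !p2 is true.
  5. (p10 || !p3 || p5) — !p3 is true.
  6. (p10 || p11) — p10 is true.
  7. (!p2 || p1) — !p2 is true.
  8. (p10 || !p2) — p10 is true.
  9. (p10 || p7) — p10 is true.
  10. (p12 || p4 || p8) — p4 is true.
  11. (p11 || !p2 || p1) — !p2 is true.
  12. (p11 || !p12 || !p8) — !p8 is true.
  13. (p8 || !p4 || !p12) — !p12 is true.
  14. (!p9 || !p5 || !p3) — !p3 is true.
  15. (!p2 || p3) — !p2 is true.
  16. (!p11 || p8 || p1) — !p11 is true.
  17. (p11 || !p2) — !p2 is true.
  18. (!p6 || p3 || !p4) — !p6 is true.
  19. (!p11 || p8 || !p2) — !p11 is true.
  20. (!p4 || !p2) — !p2 is true.
  21. (!p11 || !p3) — !p11 is true.
  22. (p7 || p3 || !p8) — !p8 is true.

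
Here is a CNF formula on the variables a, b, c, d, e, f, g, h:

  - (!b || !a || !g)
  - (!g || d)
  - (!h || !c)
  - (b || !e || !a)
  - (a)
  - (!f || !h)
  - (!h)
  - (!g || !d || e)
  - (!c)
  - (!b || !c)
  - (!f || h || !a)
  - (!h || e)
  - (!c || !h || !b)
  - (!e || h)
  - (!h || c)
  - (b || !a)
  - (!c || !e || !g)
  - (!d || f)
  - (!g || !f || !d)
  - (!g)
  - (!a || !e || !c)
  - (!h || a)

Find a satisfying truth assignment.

a=1, b=1, c=0, d=0, e=0, f=0, g=0, h=0

(a) is a unit clause, so a = True.
The clause (!h) is unit: h must be False.
Unit propagation: (!c) forces c = False.
(!f) is a unit clause, so f = False.
The clause (!e) is unit: e must be False.
The clause (b) is unit: b must be True.
Unit propagation: (!g) forces g = False.
(!d) is a unit clause, so d = False.
Check each clause:
  1. (!b || !a || !g) — !g is true.
  2. (d || !g) — !g is true.
  3. (!h || !c) — !h is true.
  4. (b || !e || !a) — b is true.
  5. (a) — a is true.
  6. (!f || !h) — !h is true.
  7. (!h) — !h is true.
  8. (!g || !d || e) — !g is true.
  9. (!c) — !c is true.
  10. (!b || !c) — !c is true.
  11. (h || !f || !a) — !f is true.
  12. (e || !h) — !h is true.
  13. (!b || !c || !h) — !h is true.
  14. (!e || h) — !e is true.
  15. (!h || c) — !h is true.
  16. (!a || b) — b is true.
  17. (!c || !g || !e) — !g is true.
  18. (!d || f) — !d is true.
  19. (!g || !f || !d) — !g is true.
  20. (!g) — !g is true.
  21. (!c || !a || !e) — !e is true.
  22. (!h || a) — !h is true.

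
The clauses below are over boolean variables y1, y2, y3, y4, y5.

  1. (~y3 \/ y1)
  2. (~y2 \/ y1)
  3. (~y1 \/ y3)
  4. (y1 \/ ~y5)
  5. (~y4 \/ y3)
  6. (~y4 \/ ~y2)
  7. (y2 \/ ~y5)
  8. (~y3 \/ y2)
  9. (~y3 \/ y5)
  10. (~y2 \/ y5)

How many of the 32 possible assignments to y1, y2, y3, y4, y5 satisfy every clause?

2

The models are:
  y1=0 y2=0 y3=0 y4=0 y5=0
  y1=1 y2=1 y3=1 y4=0 y5=1
That's 2 in total.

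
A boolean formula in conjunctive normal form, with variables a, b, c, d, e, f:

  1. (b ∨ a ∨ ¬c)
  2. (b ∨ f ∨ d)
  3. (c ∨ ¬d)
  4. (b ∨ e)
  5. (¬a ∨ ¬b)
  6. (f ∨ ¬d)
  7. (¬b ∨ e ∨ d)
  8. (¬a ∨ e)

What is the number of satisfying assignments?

10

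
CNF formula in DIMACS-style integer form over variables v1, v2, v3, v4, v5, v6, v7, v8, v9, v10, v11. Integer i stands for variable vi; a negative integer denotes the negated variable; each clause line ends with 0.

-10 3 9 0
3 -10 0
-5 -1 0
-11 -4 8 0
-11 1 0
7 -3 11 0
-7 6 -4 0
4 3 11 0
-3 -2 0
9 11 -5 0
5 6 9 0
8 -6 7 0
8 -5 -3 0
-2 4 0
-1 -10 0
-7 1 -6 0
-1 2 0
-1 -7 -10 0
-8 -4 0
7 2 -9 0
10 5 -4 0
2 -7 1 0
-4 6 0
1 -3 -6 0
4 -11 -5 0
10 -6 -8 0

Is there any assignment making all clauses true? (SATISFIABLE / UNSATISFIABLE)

v1 = True:
  propagation gives v5=False, v10=False, v2=True, v3=False; an empty clause results — contradiction.
v1 = False:
  v3 = True:
    propagation gives v7=True, v2=False; an empty clause results — contradiction.
  v3 = False:
    propagation gives v10=False, v4=True, v8=False, v5=True; an empty clause results — contradiction.
Every branch closes, so no satisfying assignment exists.

UNSATISFIABLE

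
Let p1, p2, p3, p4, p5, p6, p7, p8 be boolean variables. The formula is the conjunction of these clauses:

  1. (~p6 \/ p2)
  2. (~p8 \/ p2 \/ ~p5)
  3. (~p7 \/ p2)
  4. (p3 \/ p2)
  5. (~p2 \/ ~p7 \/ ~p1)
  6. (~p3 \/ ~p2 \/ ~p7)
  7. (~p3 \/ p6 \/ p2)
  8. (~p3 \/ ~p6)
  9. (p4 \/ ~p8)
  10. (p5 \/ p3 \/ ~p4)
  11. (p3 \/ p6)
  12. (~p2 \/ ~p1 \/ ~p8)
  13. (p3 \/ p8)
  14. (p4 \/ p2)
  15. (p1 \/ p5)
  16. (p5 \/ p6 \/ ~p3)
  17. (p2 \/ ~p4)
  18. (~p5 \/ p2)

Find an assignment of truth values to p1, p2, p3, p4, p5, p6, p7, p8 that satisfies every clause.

Branch on p1: take p1 = False.
  then p5 is forced to True.
  then p2 is forced to True.
Set p3 = False and propagate.
  then p6 is forced to True.
  then p8 is forced to True.
  then p4 is forced to True.
p7 is now unconstrained; take p7 = True.
Every clause has at least one true literal under this assignment.
Check each clause:
  1. (~p6 \/ p2) — p2 is true.
  2. (p2 \/ ~p8 \/ ~p5) — p2 is true.
  3. (~p7 \/ p2) — p2 is true.
  4. (p2 \/ p3) — p2 is true.
  5. (~p7 \/ ~p1 \/ ~p2) — ~p1 is true.
  6. (~p3 \/ ~p7 \/ ~p2) — ~p3 is true.
  7. (p2 \/ p6 \/ ~p3) — p2 is true.
  8. (~p6 \/ ~p3) — ~p3 is true.
  9. (~p8 \/ p4) — p4 is true.
  10. (~p4 \/ p5 \/ p3) — p5 is true.
  11. (p6 \/ p3) — p6 is true.
  12. (~p2 \/ ~p1 \/ ~p8) — ~p1 is true.
  13. (p3 \/ p8) — p8 is true.
  14. (p2 \/ p4) — p2 is true.
  15. (p1 \/ p5) — p5 is true.
  16. (p6 \/ p5 \/ ~p3) — ~p3 is true.
  17. (p2 \/ ~p4) — p2 is true.
  18. (~p5 \/ p2) — p2 is true.

p1=False, p2=True, p3=False, p4=True, p5=True, p6=True, p7=True, p8=True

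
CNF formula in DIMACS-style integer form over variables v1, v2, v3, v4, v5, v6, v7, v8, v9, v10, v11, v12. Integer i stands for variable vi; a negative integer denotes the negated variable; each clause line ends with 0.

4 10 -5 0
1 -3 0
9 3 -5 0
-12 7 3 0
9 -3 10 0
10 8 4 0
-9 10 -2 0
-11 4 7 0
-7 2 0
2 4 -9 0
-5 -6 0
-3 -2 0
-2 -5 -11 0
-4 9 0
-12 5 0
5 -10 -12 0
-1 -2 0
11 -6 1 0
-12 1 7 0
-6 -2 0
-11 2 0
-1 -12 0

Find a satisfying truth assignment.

v1=1, v2=0, v3=1, v4=1, v5=1, v6=0, v7=0, v8=1, v9=1, v10=0, v11=0, v12=0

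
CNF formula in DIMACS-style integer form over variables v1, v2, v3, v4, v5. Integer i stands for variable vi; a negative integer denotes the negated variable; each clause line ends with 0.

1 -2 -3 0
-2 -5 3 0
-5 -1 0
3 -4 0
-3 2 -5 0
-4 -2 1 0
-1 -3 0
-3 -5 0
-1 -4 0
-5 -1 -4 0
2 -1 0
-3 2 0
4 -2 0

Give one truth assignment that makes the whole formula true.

Pure literal: v5 appears only negated; assign v5 = False.
Branch on v1: take v1 = False.
Try v2 = False.
  then v3 is forced to False.
  then v4 is forced to False.
Every clause has at least one true literal under this assignment.

v1 = False, v2 = False, v3 = False, v4 = False, v5 = False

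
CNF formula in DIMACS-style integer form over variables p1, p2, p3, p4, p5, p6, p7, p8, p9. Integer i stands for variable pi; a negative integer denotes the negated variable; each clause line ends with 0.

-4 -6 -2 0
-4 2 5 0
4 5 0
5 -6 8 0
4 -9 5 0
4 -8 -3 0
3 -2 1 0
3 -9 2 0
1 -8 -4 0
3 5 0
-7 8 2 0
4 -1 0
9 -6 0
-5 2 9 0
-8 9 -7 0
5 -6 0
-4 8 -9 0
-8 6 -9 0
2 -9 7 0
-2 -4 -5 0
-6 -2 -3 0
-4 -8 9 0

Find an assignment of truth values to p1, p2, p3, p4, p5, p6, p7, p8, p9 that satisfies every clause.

p1=True, p2=True, p3=True, p4=True, p5=False, p6=False, p7=True, p8=False, p9=False

Check each clause:
  1. (NOT p6 OR NOT p4 OR NOT p2) — NOT p6 is true.
  2. (p2 OR p5 OR NOT p4) — p2 is true.
  3. (p4 OR p5) — p4 is true.
  4. (p5 OR p8 OR NOT p6) — NOT p6 is true.
  5. (p5 OR p4 OR NOT p9) — p4 is true.
  6. (p4 OR NOT p8 OR NOT p3) — NOT p8 is true.
  7. (NOT p2 OR p1 OR p3) — p1 is true.
  8. (p3 OR NOT p9 OR p2) — p2 is true.
  9. (NOT p8 OR NOT p4 OR p1) — NOT p8 is true.
  10. (p3 OR p5) — p3 is true.
  11. (NOT p7 OR p8 OR p2) — p2 is true.
  12. (NOT p1 OR p4) — p4 is true.
  13. (p9 OR NOT p6) — NOT p6 is true.
  14. (NOT p5 OR p9 OR p2) — p2 is true.
  15. (NOT p8 OR NOT p7 OR p9) — NOT p8 is true.
  16. (p5 OR NOT p6) — NOT p6 is true.
  17. (p8 OR NOT p4 OR NOT p9) — NOT p9 is true.
  18. (NOT p9 OR p6 OR NOT p8) — NOT p8 is true.
  19. (p7 OR p2 OR NOT p9) — p2 is true.
  20. (NOT p4 OR NOT p5 OR NOT p2) — NOT p5 is true.
  21. (NOT p2 OR NOT p6 OR NOT p3) — NOT p6 is true.
  22. (p9 OR NOT p8 OR NOT p4) — NOT p8 is true.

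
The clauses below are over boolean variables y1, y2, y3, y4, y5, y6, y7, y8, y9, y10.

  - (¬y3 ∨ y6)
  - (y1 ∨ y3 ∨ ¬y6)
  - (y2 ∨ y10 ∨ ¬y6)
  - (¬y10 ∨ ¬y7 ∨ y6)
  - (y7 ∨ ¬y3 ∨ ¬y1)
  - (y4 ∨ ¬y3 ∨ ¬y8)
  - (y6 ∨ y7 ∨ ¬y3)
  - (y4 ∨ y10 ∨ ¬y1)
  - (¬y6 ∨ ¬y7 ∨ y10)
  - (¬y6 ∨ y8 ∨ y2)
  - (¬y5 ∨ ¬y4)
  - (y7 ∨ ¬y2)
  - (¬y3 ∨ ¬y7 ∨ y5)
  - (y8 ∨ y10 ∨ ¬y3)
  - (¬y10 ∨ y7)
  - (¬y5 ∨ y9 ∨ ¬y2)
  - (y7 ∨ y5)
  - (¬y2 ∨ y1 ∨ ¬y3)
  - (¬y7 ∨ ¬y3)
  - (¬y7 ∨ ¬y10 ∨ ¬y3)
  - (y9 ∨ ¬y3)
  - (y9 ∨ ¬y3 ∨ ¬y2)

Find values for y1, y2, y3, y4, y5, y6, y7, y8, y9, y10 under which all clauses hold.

y1=F, y2=F, y3=F, y4=F, y5=T, y6=F, y7=T, y8=T, y9=T, y10=F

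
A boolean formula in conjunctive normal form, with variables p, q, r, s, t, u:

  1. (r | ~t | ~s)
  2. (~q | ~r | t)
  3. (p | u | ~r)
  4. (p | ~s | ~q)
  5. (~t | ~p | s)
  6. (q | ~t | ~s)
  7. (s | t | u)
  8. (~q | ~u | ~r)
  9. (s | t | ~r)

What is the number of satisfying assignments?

19

Split on s, then t.
  s=T, t=T: remaining (p,q,r,u) ∈ {(T,T,T,F)} — 1.
  s=T, t=F: 9 of the 16 assignments to (p,q,r,u) work.
  s=F, t=T: 5 of the 16 assignments to (p,q,r,u) work.
  s=F, t=F: remaining (p,q,r,u) ∈ {(F,F,F,T); (F,T,F,T); (T,F,F,T); (T,T,F,T)} — 4.
Total: 1 + 9 + 5 + 4 = 19.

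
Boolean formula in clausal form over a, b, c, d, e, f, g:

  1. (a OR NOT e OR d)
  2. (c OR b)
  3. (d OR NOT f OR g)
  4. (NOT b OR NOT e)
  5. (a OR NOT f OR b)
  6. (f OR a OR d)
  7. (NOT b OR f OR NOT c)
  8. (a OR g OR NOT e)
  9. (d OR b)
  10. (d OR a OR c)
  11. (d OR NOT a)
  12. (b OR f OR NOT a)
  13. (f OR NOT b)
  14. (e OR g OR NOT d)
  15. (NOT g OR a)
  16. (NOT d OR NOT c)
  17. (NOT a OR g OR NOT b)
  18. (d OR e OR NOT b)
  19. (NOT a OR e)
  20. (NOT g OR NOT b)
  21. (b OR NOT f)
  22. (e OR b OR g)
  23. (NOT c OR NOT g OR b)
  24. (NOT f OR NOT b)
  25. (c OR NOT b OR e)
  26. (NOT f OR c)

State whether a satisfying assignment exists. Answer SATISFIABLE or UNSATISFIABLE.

UNSATISFIABLE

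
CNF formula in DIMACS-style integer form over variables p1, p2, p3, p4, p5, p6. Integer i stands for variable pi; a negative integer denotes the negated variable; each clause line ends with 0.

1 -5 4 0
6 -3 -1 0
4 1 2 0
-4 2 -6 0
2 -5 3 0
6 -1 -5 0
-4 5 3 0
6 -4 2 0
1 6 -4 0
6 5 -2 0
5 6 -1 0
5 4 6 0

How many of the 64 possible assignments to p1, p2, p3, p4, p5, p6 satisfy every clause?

Split on p6, then p4.
  p6=1, p4=1: p1 free; 3 ways for (p2,p3,p5) × 2^1 = 6.
  p6=1, p4=0: 9 of the 16 assignments to (p1,p2,p3,p5) work.
  p6=0, p4=1: a clause becomes empty — 0.
  p6=0, p4=0: a clause becomes empty — 0.
Total: 6 + 9 + 0 + 0 = 15.

15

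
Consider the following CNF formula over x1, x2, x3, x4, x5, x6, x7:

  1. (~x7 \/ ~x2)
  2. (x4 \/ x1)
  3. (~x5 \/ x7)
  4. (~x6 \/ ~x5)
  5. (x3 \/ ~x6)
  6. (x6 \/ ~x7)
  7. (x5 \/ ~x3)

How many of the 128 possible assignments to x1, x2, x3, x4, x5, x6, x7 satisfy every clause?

6

Satisfying assignments:
  x1=0 x2=0 x3=0 x4=1 x5=0 x6=0 x7=0
  x1=0 x2=1 x3=0 x4=1 x5=0 x6=0 x7=0
  x1=1 x2=0 x3=0 x4=0 x5=0 x6=0 x7=0
  x1=1 x2=0 x3=0 x4=1 x5=0 x6=0 x7=0
  x1=1 x2=1 x3=0 x4=0 x5=0 x6=0 x7=0
  x1=1 x2=1 x3=0 x4=1 x5=0 x6=0 x7=0
Count: 6.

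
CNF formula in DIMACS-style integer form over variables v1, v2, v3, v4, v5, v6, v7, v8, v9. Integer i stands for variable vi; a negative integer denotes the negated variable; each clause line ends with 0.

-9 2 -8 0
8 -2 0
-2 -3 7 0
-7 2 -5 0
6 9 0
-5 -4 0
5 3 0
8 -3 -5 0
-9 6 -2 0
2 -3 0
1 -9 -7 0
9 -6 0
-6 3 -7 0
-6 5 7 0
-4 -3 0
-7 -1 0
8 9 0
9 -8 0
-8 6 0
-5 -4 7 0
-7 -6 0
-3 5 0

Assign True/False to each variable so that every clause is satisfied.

v4 occurs only negated in the remaining clauses — set v4 = False.
Branch on v1: take v1 = False.
Branch on v2: take v2 = False.
  then v3 is forced to False.
  then v5 is forced to True.
  then v7 is forced to False.
Branch on v6: take v6 = False.
  then v9 is forced to True.
  then v8 is forced to False.

v1=False, v2=False, v3=False, v4=False, v5=True, v6=False, v7=False, v8=False, v9=True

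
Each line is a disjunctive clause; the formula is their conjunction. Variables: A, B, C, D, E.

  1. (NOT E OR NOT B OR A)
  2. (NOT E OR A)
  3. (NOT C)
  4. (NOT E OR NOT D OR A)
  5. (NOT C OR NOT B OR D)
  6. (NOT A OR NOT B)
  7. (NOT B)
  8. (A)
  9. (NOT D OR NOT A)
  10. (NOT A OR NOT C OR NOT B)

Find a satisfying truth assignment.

A=T, B=F, C=F, D=F, E=F

The clause (NOT C) is unit: C must be False.
Unit propagation: (NOT B) forces B = False.
The clause (A) is unit: A must be True.
The clause (NOT D) is unit: D must be False.
E is now unconstrained; take E = False.
Every clause has at least one true literal under this assignment.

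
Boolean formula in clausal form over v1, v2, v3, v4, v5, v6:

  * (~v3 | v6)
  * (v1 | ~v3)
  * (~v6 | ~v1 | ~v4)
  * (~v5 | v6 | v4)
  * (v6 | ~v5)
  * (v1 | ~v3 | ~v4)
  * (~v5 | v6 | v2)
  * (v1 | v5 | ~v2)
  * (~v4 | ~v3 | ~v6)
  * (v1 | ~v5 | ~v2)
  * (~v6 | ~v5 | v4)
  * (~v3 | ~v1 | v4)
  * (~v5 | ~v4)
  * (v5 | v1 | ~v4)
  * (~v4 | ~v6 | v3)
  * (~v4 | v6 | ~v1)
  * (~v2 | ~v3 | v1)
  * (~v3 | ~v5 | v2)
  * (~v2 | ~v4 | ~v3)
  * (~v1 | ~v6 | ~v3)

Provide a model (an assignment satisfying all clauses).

Set v1 = True and propagate.
Set v2 = True and propagate.
The remaining clauses are satisfied by v3 = False, v4 = False, v5 = False, v6 = False.
Every clause has at least one true literal under this assignment.
Check each clause:
  1. (v6 | ~v3) — ~v3 is true.
  2. (~v3 | v1) — v1 is true.
  3. (~v6 | ~v1 | ~v4) — ~v6 is true.
  4. (v6 | ~v5 | v4) — ~v5 is true.
  5. (~v5 | v6) — ~v5 is true.
  6. (v1 | ~v3 | ~v4) — v1 is true.
  7. (v6 | v2 | ~v5) — v2 is true.
  8. (v5 | v1 | ~v2) — v1 is true.
  9. (~v6 | ~v3 | ~v4) — ~v6 is true.
  10. (~v5 | v1 | ~v2) — v1 is true.
  11. (~v5 | ~v6 | v4) — ~v6 is true.
  12. (~v1 | v4 | ~v3) — ~v3 is true.
  13. (~v5 | ~v4) — ~v5 is true.
  14. (v5 | ~v4 | v1) — v1 is true.
  15. (v3 | ~v6 | ~v4) — ~v6 is true.
  16. (~v4 | ~v1 | v6) — ~v4 is true.
  17. (v1 | ~v2 | ~v3) — v1 is true.
  18. (~v5 | v2 | ~v3) — v2 is true.
  19. (~v4 | ~v2 | ~v3) — ~v4 is true.
  20. (~v6 | ~v3 | ~v1) — ~v6 is true.

v1 = T, v2 = T, v3 = F, v4 = F, v5 = F, v6 = F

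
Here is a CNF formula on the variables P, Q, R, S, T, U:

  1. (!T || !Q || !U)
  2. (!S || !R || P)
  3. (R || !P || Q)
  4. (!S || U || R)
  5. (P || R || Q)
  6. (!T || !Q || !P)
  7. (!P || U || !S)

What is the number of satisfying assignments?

Split on P, then Q.
  P=1, Q=1: R free; 3 ways for (S,T,U) × 2^1 = 6.
  P=1, Q=0: T free; 3 ways for (R,S,U) × 2^1 = 6.
  P=0, Q=1: 7 of the 16 assignments to (R,S,T,U) work.
  P=0, Q=0: remaining (R,S,T,U) ∈ {(1,0,0,0); (1,0,0,1); (1,0,1,0); (1,0,1,1)} — 4.
Total: 6 + 6 + 7 + 4 = 23.

23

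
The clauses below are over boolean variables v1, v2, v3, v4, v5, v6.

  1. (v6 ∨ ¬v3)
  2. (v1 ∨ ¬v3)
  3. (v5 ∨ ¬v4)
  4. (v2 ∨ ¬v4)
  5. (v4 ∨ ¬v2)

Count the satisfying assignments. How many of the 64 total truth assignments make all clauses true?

Split on v4, then v2.
  v4=1, v2=1: 5 of the 16 assignments to (v1,v3,v5,v6) work.
  v4=1, v2=0: a clause becomes empty — 0.
  v4=0, v2=1: a clause becomes empty — 0.
  v4=0, v2=0: v5 free; 5 ways for (v1,v3,v6) × 2^1 = 10.
Total: 5 + 0 + 0 + 10 = 15.

15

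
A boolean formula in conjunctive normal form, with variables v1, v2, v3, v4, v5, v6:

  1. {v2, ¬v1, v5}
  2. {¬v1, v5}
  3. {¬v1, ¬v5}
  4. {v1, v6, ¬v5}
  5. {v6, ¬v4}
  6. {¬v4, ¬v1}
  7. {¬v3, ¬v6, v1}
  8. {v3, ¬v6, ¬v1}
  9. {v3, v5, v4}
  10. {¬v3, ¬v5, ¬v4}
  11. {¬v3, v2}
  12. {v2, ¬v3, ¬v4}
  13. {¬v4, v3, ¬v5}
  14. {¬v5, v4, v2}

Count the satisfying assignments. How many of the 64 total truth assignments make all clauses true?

Satisfying assignments:
  v1=0 v2=0 v3=0 v4=1 v5=0 v6=1
  v1=0 v2=1 v3=0 v4=0 v5=1 v6=1
  v1=0 v2=1 v3=0 v4=1 v5=0 v6=1
  v1=0 v2=1 v3=1 v4=0 v5=0 v6=0
That's 4 in total.

4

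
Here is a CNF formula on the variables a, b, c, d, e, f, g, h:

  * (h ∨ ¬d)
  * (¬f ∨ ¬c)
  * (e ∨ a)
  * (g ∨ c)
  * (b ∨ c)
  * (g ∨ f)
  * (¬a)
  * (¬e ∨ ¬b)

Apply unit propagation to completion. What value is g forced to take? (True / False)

(¬a) is a unit clause: a = False.
(a ∨ e) with a = False leaves only e, so e = True.
From (¬e ∨ ¬b) and e = True: b = False.
From (c ∨ b) and b = False: c = True.
(¬f ∨ ¬c) with c = True leaves only ¬f, so f = False.
(f ∨ g) with f = False leaves only g, so g = True.

True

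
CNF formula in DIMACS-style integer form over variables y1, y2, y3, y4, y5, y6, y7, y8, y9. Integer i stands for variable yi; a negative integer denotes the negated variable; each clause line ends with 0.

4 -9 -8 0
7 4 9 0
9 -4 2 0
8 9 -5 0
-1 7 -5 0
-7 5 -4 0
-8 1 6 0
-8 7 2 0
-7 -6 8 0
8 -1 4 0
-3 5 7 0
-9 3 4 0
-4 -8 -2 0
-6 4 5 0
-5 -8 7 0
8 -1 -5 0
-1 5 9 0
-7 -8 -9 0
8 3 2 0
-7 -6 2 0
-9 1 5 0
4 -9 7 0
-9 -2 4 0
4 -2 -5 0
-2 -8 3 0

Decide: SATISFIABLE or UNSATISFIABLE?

SATISFIABLE

Branch on y1: take y1 = False.
Set y2 = True and propagate.
Branch on y3: take y3 = True.
For the remaining variables, y4 = False, y5 = False, y6 = False, y7 = True, y8 = False, y9 = False works.
Every clause has at least one true literal under this assignment.
So y1 = F  y2 = T  y3 = T  y4 = F  y5 = F  y6 = F  y7 = T  y8 = F  y9 = F is a satisfying assignment.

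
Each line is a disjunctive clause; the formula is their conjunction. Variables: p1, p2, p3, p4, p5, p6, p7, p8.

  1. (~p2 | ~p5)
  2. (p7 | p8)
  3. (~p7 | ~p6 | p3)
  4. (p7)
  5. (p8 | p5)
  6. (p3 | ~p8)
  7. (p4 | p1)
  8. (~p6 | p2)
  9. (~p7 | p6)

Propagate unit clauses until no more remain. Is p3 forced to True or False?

True

(p7) is a unit clause: p7 = True.
(~p7 | p6): since p7 = True, the clause reduces to (p6). p6 = True.
(~p6 | p3 | ~p7): since p7 = True, p6 = True, the clause reduces to (p3). p3 = True.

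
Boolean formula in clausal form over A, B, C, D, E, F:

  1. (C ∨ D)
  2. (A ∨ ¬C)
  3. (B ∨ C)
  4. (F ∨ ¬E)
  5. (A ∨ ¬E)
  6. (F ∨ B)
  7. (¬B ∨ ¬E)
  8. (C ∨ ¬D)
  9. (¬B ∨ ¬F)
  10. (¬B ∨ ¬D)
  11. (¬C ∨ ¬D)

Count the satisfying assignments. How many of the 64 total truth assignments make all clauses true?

The models are:
  A=T B=F C=T D=F E=F F=T
  A=T B=F C=T D=F E=T F=T
  A=T B=T C=T D=F E=F F=F
Count: 3.

3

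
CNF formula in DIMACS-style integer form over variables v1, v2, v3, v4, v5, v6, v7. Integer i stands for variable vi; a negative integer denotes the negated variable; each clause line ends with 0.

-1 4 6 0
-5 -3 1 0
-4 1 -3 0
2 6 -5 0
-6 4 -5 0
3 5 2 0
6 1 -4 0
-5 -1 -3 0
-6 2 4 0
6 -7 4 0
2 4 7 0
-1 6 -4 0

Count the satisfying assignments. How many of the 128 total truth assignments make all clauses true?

27

Split on v4, then v6.
  v4=T, v6=T: v7 free; 8 ways for (v1,v2,v3,v5) × 2^1 = 16.
  v4=T, v6=F: a clause becomes empty — 0.
  v4=F, v6=T: forces v2=T; v5=F; v1, v3, v7 free → 2^3 = 8.
  v4=F, v6=F: remaining (v1,v2,v3,v5,v7) ∈ {(F,T,F,F,F); (F,T,F,T,F); (F,T,T,F,F)} — 3.
Total: 16 + 0 + 8 + 3 = 27.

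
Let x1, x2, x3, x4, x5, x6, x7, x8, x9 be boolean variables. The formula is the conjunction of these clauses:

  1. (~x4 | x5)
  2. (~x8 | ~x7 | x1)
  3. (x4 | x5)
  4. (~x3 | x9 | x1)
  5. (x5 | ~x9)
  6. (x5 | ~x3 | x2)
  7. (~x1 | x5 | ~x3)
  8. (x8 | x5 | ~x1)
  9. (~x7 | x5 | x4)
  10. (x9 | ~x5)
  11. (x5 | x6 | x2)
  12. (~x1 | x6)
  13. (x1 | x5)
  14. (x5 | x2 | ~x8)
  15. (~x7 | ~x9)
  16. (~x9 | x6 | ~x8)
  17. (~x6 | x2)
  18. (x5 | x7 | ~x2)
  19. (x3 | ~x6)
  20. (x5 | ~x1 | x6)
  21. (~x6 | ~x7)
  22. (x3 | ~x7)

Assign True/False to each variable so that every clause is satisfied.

Set x1 = False and propagate.
  then x5 is forced to True.
  then x9 is forced to True.
  then x7 is forced to False.
For the remaining variables, x2 = True, x3 = False, x4 = True, x6 = False, x8 = False works.

x1=F  x2=T  x3=F  x4=T  x5=T  x6=F  x7=F  x8=F  x9=T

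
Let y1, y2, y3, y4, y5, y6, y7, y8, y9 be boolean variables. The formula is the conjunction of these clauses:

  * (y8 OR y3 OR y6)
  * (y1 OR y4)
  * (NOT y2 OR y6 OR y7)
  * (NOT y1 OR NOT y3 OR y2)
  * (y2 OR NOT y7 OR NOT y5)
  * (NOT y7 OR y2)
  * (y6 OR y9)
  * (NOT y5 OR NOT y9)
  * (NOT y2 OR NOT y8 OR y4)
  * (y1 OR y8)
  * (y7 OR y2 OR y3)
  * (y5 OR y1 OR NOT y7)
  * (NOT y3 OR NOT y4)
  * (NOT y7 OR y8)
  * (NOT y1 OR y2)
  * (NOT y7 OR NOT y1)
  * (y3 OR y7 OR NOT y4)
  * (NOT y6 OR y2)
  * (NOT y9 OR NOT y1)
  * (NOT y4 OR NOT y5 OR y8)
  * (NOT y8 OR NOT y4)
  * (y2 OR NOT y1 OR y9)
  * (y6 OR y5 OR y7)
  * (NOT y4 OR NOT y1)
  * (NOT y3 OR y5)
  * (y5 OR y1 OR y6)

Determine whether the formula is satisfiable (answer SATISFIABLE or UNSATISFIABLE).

Try y1 = True.
  then y2 is forced to True.
  then y7 is forced to False.
  then y6 is forced to True.
  then y9 is forced to False.
  then y4 is forced to False.
  then y8 is forced to False.
Try y3 = True.
  then y5 is forced to True.
Every clause has at least one true literal under this assignment.
So y1 = 1, y2 = 1, y3 = 1, y4 = 0, y5 = 1, y6 = 1, y7 = 0, y8 = 0, y9 = 0 is a satisfying assignment.

SATISFIABLE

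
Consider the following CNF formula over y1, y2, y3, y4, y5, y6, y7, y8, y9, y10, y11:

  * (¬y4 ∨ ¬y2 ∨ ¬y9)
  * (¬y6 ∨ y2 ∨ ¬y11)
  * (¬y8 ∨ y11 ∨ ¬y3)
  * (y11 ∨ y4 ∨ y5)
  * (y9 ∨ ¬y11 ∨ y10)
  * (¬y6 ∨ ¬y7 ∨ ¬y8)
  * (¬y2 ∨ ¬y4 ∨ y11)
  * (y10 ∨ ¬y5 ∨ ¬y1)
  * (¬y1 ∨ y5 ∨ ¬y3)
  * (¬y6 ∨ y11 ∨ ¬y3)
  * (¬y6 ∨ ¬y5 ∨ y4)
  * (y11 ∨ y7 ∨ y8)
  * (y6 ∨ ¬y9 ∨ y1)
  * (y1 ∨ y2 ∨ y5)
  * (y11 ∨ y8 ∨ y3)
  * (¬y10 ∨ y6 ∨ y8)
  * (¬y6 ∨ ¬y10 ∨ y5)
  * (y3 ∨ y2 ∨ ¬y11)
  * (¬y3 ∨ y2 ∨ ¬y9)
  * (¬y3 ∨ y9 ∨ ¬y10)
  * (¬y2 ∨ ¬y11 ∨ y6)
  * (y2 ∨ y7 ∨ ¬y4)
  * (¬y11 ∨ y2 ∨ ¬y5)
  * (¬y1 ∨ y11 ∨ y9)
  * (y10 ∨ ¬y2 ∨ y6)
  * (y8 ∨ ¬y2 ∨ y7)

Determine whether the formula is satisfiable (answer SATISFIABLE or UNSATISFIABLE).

SATISFIABLE

Try y1 = True.
Try y2 = True.
Set y3 = False and propagate.
For the remaining variables, y4 = False, y5 = True, y6 = False, y7 = True, y8 = True, y9 = True, y10 = True, y11 = False works.
So y1=True  y2=True  y3=False  y4=False  y5=True  y6=False  y7=True  y8=True  y9=True  y10=True  y11=False is a satisfying assignment.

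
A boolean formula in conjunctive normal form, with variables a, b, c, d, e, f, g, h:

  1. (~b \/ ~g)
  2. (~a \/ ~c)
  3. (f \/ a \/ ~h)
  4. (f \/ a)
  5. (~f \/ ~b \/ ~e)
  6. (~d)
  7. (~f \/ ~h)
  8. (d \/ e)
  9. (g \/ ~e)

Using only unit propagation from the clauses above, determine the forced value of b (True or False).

(~d) stands alone — d = False.
(e \/ d): since d = False, the clause reduces to (e). e = True.
(g \/ ~e) with e = True leaves only g, so g = True.
(~b \/ ~g): since g = True, the clause reduces to (~b). b = False.

False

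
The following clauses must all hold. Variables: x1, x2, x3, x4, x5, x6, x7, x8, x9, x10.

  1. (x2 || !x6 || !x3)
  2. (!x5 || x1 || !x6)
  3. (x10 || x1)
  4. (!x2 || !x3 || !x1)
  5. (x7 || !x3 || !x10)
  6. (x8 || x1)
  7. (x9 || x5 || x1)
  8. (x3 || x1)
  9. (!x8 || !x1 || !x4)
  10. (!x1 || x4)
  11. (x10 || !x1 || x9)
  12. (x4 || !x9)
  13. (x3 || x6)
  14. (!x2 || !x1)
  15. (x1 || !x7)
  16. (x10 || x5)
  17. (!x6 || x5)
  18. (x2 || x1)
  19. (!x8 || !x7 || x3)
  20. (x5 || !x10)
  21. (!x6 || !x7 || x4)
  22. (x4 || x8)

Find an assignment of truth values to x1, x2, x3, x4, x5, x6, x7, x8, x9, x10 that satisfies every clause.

Set x1 = True and propagate.
  then x4 is forced to True.
  then x8 is forced to False.
  then x2 is forced to False.
Try x3 = True.
  then x6 is forced to False.
Try x5 = True.
For the remaining variables, x7 = True, x9 = True, x10 = True works.
Check each clause:
  1. (x2 || !x6 || !x3) — !x6 is true.
  2. (!x6 || x1 || !x5) — x1 is true.
  3. (x1 || x10) — x1 is true.
  4. (!x1 || !x3 || !x2) — !x2 is true.
  5. (x7 || !x3 || !x10) — x7 is true.
  6. (x8 || x1) — x1 is true.
  7. (x5 || x9 || x1) — x1 is true.
  8. (x3 || x1) — x1 is true.
  9. (!x4 || !x8 || !x1) — !x8 is true.
  10. (x4 || !x1) — x4 is true.
  11. (x9 || !x1 || x10) — x9 is true.
  12. (x4 || !x9) — x4 is true.
  13. (x3 || x6) — x3 is true.
  14. (!x2 || !x1) — !x2 is true.
  15. (x1 || !x7) — x1 is true.
  16. (x10 || x5) — x10 is true.
  17. (x5 || !x6) — !x6 is true.
  18. (x2 || x1) — x1 is true.
  19. (x3 || !x7 || !x8) — !x8 is true.
  20. (x5 || !x10) — x5 is true.
  21. (x4 || !x6 || !x7) — !x6 is true.
  22. (x8 || x4) — x4 is true.

x1=1, x2=0, x3=1, x4=1, x5=1, x6=0, x7=1, x8=0, x9=1, x10=1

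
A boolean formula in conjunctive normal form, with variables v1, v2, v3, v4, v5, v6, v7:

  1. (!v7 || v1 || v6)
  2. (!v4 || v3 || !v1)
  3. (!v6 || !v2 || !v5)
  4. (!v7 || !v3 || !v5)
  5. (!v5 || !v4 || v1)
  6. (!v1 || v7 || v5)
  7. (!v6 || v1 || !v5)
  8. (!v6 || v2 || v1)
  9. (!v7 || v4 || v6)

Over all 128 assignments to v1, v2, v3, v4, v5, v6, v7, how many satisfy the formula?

Case analysis on v1 and v5:
  v1=T, v5=T: 10 of the 32 assignments to (v2,v3,v4,v6,v7) work.
  v1=T, v5=F: v2 free; 4 ways for (v3,v4,v6,v7) × 2^1 = 8.
  v1=F, v5=T: remaining (v2,v3,v4,v6,v7) ∈ {(F,F,F,F,F); (F,T,F,F,F); (T,F,F,F,F); (T,T,F,F,F)} — 4.
  v1=F, v5=F: v3, v4 free; 4 ways for (v2,v6,v7) × 2^2 = 16.
Total: 10 + 8 + 4 + 16 = 38.

38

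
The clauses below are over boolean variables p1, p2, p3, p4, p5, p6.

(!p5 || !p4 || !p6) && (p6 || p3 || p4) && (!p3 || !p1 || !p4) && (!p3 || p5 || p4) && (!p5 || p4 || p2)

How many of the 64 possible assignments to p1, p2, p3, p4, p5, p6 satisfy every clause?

Split on p4, then p3.
  p4=T, p3=T: p2 free; 3 ways for (p1,p5,p6) × 2^1 = 6.
  p4=T, p3=F: p1, p2 free; 3 ways for (p5,p6) × 2^2 = 12.
  p4=F, p3=T: remaining (p1,p2,p5,p6) ∈ {(F,T,T,F); (F,T,T,T); (T,T,T,F); (T,T,T,T)} — 4.
  p4=F, p3=F: p1 free; 3 ways for (p2,p5,p6) × 2^1 = 6.
Total: 6 + 12 + 4 + 6 = 28.

28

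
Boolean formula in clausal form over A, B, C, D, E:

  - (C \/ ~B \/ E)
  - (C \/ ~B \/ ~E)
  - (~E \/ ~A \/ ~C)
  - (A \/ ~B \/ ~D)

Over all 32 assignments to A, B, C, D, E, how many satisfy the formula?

Case analysis on B and C:
  B=T, C=T: remaining (A,D,E) ∈ {(F,F,F); (F,F,T); (T,F,F); (T,T,F)} — 4.
  B=T, C=F: a clause becomes empty — 0.
  B=F, C=T: D free; 3 ways for (A,E) × 2^1 = 6.
  B=F, C=F: A, D, E free → 2^3 = 8.
Total: 4 + 0 + 6 + 8 = 18.

18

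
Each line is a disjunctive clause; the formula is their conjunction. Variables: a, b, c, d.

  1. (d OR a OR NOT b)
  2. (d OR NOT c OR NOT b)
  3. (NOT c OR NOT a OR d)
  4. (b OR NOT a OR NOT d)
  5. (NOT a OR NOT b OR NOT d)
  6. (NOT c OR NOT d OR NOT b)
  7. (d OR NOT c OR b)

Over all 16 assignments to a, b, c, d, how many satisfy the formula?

6

The models are:
  a=0 b=0 c=0 d=0
  a=0 b=0 c=0 d=1
  a=0 b=0 c=1 d=1
  a=0 b=1 c=0 d=1
  a=1 b=0 c=0 d=0
  a=1 b=1 c=0 d=0
That's 6 in total.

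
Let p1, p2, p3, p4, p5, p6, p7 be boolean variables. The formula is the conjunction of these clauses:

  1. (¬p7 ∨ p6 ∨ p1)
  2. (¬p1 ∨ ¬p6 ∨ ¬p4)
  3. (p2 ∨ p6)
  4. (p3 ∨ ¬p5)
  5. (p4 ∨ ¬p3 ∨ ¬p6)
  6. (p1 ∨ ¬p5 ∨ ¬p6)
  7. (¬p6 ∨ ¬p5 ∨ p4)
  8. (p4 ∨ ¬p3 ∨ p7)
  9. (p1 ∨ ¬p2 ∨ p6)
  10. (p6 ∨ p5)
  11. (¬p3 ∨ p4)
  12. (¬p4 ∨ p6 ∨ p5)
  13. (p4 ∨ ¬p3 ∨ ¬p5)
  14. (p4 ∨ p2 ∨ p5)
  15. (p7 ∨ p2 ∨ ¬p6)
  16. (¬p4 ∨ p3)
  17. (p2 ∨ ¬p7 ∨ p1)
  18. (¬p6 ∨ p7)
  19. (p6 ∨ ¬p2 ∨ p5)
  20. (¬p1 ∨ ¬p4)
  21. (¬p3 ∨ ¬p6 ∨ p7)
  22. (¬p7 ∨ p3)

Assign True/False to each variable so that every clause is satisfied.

p1=F, p2=T, p3=T, p4=T, p5=F, p6=T, p7=T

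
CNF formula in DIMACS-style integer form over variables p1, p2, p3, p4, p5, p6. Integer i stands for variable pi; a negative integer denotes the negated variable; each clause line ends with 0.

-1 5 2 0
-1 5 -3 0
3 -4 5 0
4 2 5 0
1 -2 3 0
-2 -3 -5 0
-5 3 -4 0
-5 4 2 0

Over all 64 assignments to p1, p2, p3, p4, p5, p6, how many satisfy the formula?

Split on p5, then p2.
  p5=T, p2=T: remaining (p1,p3,p4,p6) ∈ {(T,F,F,F); (T,F,F,T)} — 2.
  p5=T, p2=F: remaining (p1,p3,p4,p6) ∈ {(F,T,T,F); (F,T,T,T); (T,T,T,F); (T,T,T,T)} — 4.
  p5=F, p2=T: p6 free; 3 ways for (p1,p3,p4) × 2^1 = 6.
  p5=F, p2=F: remaining (p1,p3,p4,p6) ∈ {(F,T,T,F); (F,T,T,T)} — 2.
Total: 2 + 4 + 6 + 2 = 14.

14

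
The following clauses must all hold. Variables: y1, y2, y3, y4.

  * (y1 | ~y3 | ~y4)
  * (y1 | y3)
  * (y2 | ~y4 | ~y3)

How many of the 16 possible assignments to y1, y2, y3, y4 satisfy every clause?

Case analysis on y3 and y1:
  y3=T, y1=T: remaining (y2,y4) ∈ {(F,F); (T,F); (T,T)} — 3.
  y3=T, y1=F: remaining (y2,y4) ∈ {(F,F); (T,F)} — 2.
  y3=F, y1=T: remaining (y2,y4) ∈ {(F,F); (F,T); (T,F); (T,T)} — 4.
  y3=F, y1=F: a clause becomes empty — 0.
Total: 3 + 2 + 4 + 0 = 9.

9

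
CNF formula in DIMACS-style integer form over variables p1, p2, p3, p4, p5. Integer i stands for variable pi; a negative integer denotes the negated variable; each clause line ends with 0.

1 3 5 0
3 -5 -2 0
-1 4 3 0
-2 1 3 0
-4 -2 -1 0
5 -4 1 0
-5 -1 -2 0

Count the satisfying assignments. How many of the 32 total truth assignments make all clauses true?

15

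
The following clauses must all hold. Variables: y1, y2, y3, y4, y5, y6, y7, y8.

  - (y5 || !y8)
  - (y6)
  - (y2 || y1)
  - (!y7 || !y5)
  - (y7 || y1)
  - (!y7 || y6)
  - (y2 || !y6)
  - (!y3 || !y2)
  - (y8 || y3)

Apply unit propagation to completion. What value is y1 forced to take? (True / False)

True

(y6) is a unit clause: y6 = True.
(!y6 || y2): since y6 = True, the clause reduces to (y2). y2 = True.
(!y3 || !y2): since y2 = True, the clause reduces to (!y3). y3 = False.
(y8 || y3): since y3 = False, the clause reduces to (y8). y8 = True.
(y5 || !y8): since y8 = True, the clause reduces to (y5). y5 = True.
In (!y5 || !y7), !y5 is now false; !y7 must hold, so y7 = False.
(y7 || y1): since y7 = False, the clause reduces to (y1). y1 = True.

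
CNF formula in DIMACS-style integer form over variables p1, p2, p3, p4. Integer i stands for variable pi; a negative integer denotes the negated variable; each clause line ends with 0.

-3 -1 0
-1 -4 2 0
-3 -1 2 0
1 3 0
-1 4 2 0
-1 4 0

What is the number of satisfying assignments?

The models are:
  p1=F p2=F p3=T p4=F
  p1=F p2=F p3=T p4=T
  p1=F p2=T p3=T p4=F
  p1=F p2=T p3=T p4=T
  p1=T p2=T p3=F p4=T
Count: 5.

5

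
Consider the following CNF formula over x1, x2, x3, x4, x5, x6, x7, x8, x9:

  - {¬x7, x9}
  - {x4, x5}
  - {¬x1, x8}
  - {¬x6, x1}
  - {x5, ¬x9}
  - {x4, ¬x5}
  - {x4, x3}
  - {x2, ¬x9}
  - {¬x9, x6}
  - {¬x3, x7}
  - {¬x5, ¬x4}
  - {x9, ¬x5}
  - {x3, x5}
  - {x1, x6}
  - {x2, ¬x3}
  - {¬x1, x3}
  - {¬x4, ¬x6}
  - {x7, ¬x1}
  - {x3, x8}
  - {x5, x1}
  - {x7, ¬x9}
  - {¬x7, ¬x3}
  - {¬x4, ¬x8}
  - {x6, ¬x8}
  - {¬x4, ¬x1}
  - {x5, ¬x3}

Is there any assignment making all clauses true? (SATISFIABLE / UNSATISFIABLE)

UNSATISFIABLE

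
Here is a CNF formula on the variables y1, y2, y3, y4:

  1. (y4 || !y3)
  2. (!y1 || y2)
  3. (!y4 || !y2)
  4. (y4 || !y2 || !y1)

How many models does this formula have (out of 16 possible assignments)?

4

Satisfying assignments:
  y1=0 y2=0 y3=0 y4=0
  y1=0 y2=0 y3=0 y4=1
  y1=0 y2=0 y3=1 y4=1
  y1=0 y2=1 y3=0 y4=0
Count: 4.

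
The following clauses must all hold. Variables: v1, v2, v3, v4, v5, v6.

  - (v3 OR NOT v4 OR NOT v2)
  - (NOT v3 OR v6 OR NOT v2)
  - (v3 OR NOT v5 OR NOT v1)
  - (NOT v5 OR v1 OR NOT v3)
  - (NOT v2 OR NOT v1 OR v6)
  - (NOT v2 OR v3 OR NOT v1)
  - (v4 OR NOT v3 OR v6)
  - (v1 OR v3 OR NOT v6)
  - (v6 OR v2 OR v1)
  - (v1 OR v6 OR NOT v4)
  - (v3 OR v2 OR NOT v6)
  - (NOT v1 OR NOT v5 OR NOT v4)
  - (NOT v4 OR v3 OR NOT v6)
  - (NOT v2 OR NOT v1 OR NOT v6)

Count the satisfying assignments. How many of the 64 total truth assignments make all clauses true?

Case analysis on v1 and v3:
  v1=1, v3=1: remaining (v2,v4,v5,v6) ∈ {(0,0,0,1); (0,0,1,1); (0,1,0,0); (0,1,0,1)} — 4.
  v1=1, v3=0: remaining (v2,v4,v5,v6) ∈ {(0,0,0,0); (0,1,0,0)} — 2.
  v1=0, v3=1: remaining (v2,v4,v5,v6) ∈ {(0,0,0,1); (0,1,0,1); (1,0,0,1); (1,1,0,1)} — 4.
  v1=0, v3=0: remaining (v2,v4,v5,v6) ∈ {(1,0,0,0); (1,0,1,0)} — 2.
Total: 4 + 2 + 4 + 2 = 12.

12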